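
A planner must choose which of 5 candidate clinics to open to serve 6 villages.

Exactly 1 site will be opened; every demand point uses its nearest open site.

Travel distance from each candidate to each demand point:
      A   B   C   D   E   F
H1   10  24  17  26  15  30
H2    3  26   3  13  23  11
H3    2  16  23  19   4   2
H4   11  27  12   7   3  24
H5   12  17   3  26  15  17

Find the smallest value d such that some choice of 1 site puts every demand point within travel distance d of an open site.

Open {H3}.
  Farthest demand point is C at travel distance 23 (to H3); all others are ≤ 23.
With {H2} the worst case is 26.
With {H5} the worst case is 26.
No size-1 selection achieves below 23.

23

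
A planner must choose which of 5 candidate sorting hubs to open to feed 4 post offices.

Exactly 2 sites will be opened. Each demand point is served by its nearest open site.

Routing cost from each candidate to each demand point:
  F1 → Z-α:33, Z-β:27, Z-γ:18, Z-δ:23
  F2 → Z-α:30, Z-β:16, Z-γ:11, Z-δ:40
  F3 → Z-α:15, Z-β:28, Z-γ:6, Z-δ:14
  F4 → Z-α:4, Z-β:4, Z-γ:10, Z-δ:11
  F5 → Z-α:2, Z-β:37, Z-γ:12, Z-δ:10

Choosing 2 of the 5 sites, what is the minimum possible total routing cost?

25

Open {F3, F4}.
  Z-α→F4 4, Z-β→F4 4, Z-γ→F3 6, Z-δ→F4 11  ⇒ total 25.
Compare {F4, F5}: total 26.
Compare {F1, F4}: total 29.
No size-2 selection does better; minimum is 25.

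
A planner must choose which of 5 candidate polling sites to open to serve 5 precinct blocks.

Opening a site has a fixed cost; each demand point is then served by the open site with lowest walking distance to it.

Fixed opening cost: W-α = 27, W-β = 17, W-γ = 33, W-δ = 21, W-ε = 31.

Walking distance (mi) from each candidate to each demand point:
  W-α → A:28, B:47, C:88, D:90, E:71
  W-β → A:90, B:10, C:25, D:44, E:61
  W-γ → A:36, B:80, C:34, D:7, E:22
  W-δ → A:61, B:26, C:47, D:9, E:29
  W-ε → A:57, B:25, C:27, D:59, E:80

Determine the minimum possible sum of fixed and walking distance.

150

Open {W-β, W-γ}: assign each demand point to its cheapest open site.
  A→W-γ 36, B→W-β 10, C→W-β 25, D→W-γ 7, E→W-γ 22
  walking distance 100, fixed 50 → total 150.
Compare {W-α, W-β, W-δ}: walking distance 101 + fixed 65 = 166.
Compare {W-α, W-β, W-γ}: walking distance 92 + fixed 77 = 169.
Compare {W-β, W-γ, W-δ}: walking distance 100 + fixed 71 = 171.
All other subsets cost ≥ 166. Minimum total cost: 150.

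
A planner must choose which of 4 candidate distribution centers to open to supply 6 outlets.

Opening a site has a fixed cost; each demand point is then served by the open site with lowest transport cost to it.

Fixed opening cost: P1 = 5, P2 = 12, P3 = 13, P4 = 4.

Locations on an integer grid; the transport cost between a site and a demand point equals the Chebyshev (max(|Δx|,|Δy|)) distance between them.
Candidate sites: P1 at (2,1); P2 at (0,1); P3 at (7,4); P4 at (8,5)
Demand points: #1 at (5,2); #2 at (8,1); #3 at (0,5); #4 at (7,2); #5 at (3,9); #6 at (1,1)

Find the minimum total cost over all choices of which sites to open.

29

Open {P1, P4}: assign each demand point to its cheapest open site.
  #1→P1 3, #2→P4 4, #3→P1 4, #4→P4 3, #5→P4 5, #6→P1 1
  transport cost 20, fixed 9 → total 29.
Compare {P1}: transport cost 27 + fixed 5 = 32.
Compare {P4}: transport cost 30 + fixed 4 = 34.
Compare {P1, P3}: transport cost 17 + fixed 18 = 35.
All other subsets cost ≥ 32. Minimum total cost: 29.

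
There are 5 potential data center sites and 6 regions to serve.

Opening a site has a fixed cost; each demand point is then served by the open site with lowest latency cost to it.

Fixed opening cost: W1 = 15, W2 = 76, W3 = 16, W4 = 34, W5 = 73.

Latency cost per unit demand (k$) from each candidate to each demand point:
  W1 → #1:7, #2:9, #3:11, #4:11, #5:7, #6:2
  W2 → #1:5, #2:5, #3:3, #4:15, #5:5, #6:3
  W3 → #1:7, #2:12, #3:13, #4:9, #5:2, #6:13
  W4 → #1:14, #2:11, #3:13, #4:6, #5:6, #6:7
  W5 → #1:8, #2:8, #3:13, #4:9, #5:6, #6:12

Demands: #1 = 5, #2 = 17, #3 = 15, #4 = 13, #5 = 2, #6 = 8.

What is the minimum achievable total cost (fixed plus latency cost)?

Open {W2, W4}: assign each demand point to its cheapest open site.
  #1→W2 5×5=25, #2→W2 17×5=85, #3→W2 15×3=45, #4→W4 13×6=78, #5→W2 2×5=10, #6→W2 8×3=24
  latency cost 267, fixed 110 → total 377.
Compare {W1, W2, W4}: latency cost 259 + fixed 125 = 384.
Compare {W2, W3, W4}: latency cost 261 + fixed 126 = 387.
Compare {W2, W3}: latency cost 300 + fixed 92 = 392.
All other subsets cost ≥ 384. Minimum total cost: 377.

377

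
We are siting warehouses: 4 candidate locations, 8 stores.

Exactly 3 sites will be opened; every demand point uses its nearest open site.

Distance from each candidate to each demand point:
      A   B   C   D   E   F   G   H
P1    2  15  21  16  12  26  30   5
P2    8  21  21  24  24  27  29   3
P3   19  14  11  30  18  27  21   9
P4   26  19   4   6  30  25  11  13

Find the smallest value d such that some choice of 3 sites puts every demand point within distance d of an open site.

25

Open {P1, P2, P4}.
  Farthest demand point is F at distance 25 (to P4); all others are ≤ 25.
With {P1, P3, P4} the worst case is 25.
With {P2, P3, P4} the worst case is 25.
No size-3 selection achieves below 25.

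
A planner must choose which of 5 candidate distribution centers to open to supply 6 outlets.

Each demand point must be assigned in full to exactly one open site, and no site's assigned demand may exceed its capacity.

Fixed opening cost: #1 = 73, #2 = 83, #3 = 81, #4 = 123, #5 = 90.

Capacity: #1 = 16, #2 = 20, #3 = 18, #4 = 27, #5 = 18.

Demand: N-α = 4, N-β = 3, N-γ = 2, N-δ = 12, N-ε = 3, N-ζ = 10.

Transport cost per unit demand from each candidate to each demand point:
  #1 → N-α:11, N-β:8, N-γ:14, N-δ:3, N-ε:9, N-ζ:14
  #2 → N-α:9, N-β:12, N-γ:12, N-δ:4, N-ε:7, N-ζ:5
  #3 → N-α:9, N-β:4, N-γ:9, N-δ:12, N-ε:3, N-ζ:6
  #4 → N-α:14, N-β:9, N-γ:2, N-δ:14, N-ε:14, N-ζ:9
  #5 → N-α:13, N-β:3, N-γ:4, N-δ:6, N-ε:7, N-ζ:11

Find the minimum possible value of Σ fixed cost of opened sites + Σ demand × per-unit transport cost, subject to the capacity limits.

333

Open {#1, #3}; cheapest assignment that respects the capacities:
  #1 (cap 16, load 16): N-α, N-δ — cost 4×11 + 12×3 = 80
  #3 (cap 18, load 18): N-β, N-γ, N-ε, N-ζ — cost 3×4 + 2×9 + 3×3 + 10×6 = 99
  Shipping 179, fixed 154 → total 333.
  Any other capacity-feasible assignment to {#1, #3} ships for at least 179.
Compare {#1, #2}: its best feasible assignment gives total 347.
Compare {#2, #3}: its best feasible assignment gives total 347.
Every other set of open sites that can feasibly serve all demand totals ≥ 347 even under its best assignment. Minimum: 333.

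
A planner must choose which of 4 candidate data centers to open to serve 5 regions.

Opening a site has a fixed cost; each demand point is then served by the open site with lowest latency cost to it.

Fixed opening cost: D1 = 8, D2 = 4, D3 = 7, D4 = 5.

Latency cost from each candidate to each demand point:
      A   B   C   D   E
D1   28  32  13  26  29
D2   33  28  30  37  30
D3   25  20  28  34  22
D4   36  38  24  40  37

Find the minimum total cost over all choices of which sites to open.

Open {D1, D3}: assign each demand point to its cheapest open site.
  A→D3 25, B→D3 20, C→D1 13, D→D1 26, E→D3 22
  latency cost 106, fixed 15 → total 121.
Compare {D1, D2, D3}: latency cost 106 + fixed 19 = 125.
Compare {D1, D3, D4}: latency cost 106 + fixed 20 = 126.
Compare {D1, D2, D3, D4}: latency cost 106 + fixed 24 = 130.
All other subsets cost ≥ 125. Minimum total cost: 121.

121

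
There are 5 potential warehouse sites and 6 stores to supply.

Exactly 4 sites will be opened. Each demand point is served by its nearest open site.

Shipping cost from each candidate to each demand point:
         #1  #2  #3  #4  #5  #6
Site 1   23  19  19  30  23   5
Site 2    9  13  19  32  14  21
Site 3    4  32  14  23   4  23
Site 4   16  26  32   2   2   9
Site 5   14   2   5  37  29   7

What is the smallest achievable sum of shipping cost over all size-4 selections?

Open {Site 1, Site 3, Site 4, Site 5}.
  #1→Site 3 4, #2→Site 5 2, #3→Site 5 5, #4→Site 4 2, #5→Site 4 2, #6→Site 1 5  ⇒ total 20.
Compare {Site 2, Site 3, Site 4, Site 5}: total 22.
Compare {Site 1, Site 2, Site 4, Site 5}: total 25.
No size-4 selection does better; minimum is 20.

20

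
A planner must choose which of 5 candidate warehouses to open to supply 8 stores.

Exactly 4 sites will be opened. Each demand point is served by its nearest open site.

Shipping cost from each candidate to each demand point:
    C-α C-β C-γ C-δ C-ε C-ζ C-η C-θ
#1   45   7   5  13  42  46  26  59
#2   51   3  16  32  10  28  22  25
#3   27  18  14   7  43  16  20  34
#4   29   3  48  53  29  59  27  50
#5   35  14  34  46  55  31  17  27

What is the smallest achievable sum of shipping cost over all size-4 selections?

Open {#1, #2, #3, #5}.
  C-α→#3 27, C-β→#2 3, C-γ→#1 5, C-δ→#3 7, C-ε→#2 10, C-ζ→#3 16, C-η→#5 17, C-θ→#2 25  ⇒ total 110.
Compare {#1, #2, #3, #4}: total 113.
Compare {#2, #3, #4, #5}: total 119.
No size-4 selection does better; minimum is 110.

110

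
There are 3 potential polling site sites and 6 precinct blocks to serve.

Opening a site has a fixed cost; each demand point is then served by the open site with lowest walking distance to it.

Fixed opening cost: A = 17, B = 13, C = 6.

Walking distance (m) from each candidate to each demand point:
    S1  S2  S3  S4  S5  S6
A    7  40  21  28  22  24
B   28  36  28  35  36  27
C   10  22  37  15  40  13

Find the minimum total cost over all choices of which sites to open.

Open {A, C}: assign each demand point to its cheapest open site.
  S1→A 7, S2→C 22, S3→A 21, S4→C 15, S5→A 22, S6→C 13
  walking distance 100, fixed 23 → total 123.
Compare {A, B, C}: walking distance 100 + fixed 36 = 136.
Compare {C}: walking distance 137 + fixed 6 = 143.
Compare {B, C}: walking distance 124 + fixed 19 = 143.
All other subsets cost ≥ 136. Minimum total cost: 123.

123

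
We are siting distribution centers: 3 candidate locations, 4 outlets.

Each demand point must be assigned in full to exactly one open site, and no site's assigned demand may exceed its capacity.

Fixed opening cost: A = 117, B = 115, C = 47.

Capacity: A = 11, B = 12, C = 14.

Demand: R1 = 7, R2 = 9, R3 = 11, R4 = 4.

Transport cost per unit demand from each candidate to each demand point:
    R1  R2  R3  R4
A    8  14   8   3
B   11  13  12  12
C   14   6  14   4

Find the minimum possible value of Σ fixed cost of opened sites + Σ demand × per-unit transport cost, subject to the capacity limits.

Open {A, B, C}; cheapest assignment that respects the capacities:
  A (cap 11, load 11): R3 — cost 11×8 = 88
  B (cap 12, load 7): R1 — cost 7×11 = 77
  C (cap 14, load 13): R2, R4 — cost 9×6 + 4×4 = 70
  Shipping 235, fixed 279 → total 514.
  Any other capacity-feasible assignment to {A, B, C} ships for at least 235.
Total demand is 31 and no other set of sites has combined capacity ≥ 31, so {A, B, C} is the only feasible choice of open sites. Minimum: 514.

514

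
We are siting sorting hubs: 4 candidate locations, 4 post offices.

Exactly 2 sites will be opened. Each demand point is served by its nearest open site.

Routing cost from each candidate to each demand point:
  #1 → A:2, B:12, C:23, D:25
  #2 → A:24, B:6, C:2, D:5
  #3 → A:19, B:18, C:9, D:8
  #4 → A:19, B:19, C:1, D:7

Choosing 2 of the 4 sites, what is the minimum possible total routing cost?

Open {#1, #2}.
  A→#1 2, B→#2 6, C→#2 2, D→#2 5  ⇒ total 15.
Compare {#1, #4}: total 22.
Compare {#1, #3}: total 31.
No size-2 selection does better; minimum is 15.

15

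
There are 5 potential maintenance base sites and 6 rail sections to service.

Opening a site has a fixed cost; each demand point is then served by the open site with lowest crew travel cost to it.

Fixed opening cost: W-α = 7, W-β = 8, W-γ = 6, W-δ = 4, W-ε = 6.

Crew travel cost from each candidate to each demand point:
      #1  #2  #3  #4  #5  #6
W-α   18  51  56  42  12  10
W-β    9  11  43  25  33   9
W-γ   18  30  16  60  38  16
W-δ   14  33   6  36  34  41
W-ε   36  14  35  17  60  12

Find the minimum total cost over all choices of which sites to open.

89

Open {W-α, W-β, W-δ, W-ε}: assign each demand point to its cheapest open site.
  #1→W-β 9, #2→W-β 11, #3→W-δ 6, #4→W-ε 17, #5→W-α 12, #6→W-β 9
  crew travel cost 64, fixed 25 → total 89.
Compare {W-α, W-δ, W-ε}: crew travel cost 73 + fixed 17 = 90.
Compare {W-α, W-β, W-δ}: crew travel cost 72 + fixed 19 = 91.
Compare {W-α, W-β, W-γ, W-δ, W-ε}: crew travel cost 64 + fixed 31 = 95.
All other subsets cost ≥ 90. Minimum total cost: 89.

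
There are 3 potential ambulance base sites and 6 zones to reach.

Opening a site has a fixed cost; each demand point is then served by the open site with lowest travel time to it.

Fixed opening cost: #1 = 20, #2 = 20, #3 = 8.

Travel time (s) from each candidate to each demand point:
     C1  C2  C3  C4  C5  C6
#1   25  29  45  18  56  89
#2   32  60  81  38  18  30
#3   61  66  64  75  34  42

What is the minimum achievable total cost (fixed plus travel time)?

Open {#1, #2}: assign each demand point to its cheapest open site.
  C1→#1 25, C2→#1 29, C3→#1 45, C4→#1 18, C5→#2 18, C6→#2 30
  travel time 165, fixed 40 → total 205.
Compare {#1, #2, #3}: travel time 165 + fixed 48 = 213.
Compare {#1, #3}: travel time 193 + fixed 28 = 221.
Compare {#2, #3}: travel time 242 + fixed 28 = 270.
All other subsets cost ≥ 213. Minimum total cost: 205.

205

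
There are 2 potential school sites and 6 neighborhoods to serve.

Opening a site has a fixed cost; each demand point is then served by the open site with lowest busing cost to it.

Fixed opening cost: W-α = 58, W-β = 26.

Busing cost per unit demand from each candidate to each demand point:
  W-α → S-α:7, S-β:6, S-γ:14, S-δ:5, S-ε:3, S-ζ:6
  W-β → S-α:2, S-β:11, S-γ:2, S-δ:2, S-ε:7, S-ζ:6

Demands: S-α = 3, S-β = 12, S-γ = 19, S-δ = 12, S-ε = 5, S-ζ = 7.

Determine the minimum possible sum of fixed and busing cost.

281

Open {W-α, W-β}: assign each demand point to its cheapest open site.
  S-α→W-β 3×2=6, S-β→W-α 12×6=72, S-γ→W-β 19×2=38, S-δ→W-β 12×2=24, S-ε→W-α 5×3=15, S-ζ→W-α 7×6=42
  busing cost 197, fixed 84 → total 281.
Compare {W-β}: busing cost 277 + fixed 26 = 303.
Compare {W-α}: busing cost 476 + fixed 58 = 534.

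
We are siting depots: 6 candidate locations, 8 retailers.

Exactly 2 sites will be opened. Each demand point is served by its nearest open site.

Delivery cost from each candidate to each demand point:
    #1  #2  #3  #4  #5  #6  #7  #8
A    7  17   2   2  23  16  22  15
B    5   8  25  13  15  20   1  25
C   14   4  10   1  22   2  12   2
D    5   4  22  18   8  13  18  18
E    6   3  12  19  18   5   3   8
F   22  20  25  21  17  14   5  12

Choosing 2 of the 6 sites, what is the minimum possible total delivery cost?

40

Open {B, C}.
  #1→B 5, #2→C 4, #3→C 10, #4→C 1, #5→B 15, #6→C 2, #7→B 1, #8→C 2  ⇒ total 40.
Compare {C, D}: total 44.
Compare {C, E}: total 45.
No size-2 selection does better; minimum is 40.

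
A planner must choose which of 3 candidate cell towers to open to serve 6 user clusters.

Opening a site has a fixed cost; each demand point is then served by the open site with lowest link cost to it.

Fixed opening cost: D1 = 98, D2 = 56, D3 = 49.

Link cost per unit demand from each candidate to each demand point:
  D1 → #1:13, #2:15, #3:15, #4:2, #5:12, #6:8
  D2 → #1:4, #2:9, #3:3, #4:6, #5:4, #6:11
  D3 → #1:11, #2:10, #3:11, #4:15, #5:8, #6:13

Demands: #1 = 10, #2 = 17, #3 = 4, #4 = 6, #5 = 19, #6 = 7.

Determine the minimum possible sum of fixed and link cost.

Open {D2}: assign each demand point to its cheapest open site.
  #1→D2 10×4=40, #2→D2 17×9=153, #3→D2 4×3=12, #4→D2 6×6=36, #5→D2 19×4=76, #6→D2 7×11=77
  link cost 394, fixed 56 → total 450.
Compare {D2, D3}: link cost 394 + fixed 105 = 499.
Compare {D1, D2}: link cost 349 + fixed 154 = 503.
Compare {D1, D2, D3}: link cost 349 + fixed 203 = 552.
All other subsets cost ≥ 499. Minimum total cost: 450.

450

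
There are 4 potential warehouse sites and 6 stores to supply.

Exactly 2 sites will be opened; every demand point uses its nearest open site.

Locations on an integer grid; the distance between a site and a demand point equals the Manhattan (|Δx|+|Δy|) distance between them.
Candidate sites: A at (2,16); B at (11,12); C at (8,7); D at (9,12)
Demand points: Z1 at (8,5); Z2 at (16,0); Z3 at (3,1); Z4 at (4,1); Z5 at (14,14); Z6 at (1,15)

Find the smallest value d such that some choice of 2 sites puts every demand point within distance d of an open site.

15

Open {A, C}.
  Farthest demand point is Z2 at distance 15 (to C); all others are ≤ 15.
With {B, C} the worst case is 15.
With {C, D} the worst case is 15.
No size-2 selection achieves below 15.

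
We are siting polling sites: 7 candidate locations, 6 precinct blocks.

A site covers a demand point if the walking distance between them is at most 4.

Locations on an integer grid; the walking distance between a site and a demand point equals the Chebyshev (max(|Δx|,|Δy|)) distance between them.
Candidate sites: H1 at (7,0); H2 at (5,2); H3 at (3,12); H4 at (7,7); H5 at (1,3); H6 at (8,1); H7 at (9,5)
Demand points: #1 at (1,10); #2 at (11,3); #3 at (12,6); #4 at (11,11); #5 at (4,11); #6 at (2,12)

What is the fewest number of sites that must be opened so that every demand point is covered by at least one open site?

Coverage sets (demand points within 4 of each site):
  H1: {#2}
  H2: {}
  H3: {#1, #5, #6}
  H4: {#2, #4, #5}
  H5: {}
  H6: {#2}
  H7: {#2, #3}
No 2 sites suffice: every size-2 union leaves at least one demand point uncovered.
But {H3, H4, H7} covers everything, so the minimum is 3.

3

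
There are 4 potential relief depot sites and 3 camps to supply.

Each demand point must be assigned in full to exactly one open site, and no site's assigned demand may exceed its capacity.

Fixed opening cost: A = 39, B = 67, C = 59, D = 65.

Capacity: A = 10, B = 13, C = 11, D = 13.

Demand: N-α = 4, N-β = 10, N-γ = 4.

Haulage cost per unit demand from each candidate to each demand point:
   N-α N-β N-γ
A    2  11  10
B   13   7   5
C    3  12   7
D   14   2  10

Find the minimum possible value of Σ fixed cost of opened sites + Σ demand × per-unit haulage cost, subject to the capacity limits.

Open {A, D}; cheapest assignment that respects the capacities:
  A (cap 10, load 8): N-α, N-γ — cost 4×2 + 4×10 = 48
  D (cap 13, load 10): N-β — cost 10×2 = 20
  Shipping 68, fixed 104 → total 172.
  Any other capacity-feasible assignment to {A, D} ships for at least 68.
Compare {C, D}: its best feasible assignment gives total 184.
Compare {A, B, D}: its best feasible assignment gives total 219.
Every other set of open sites that can feasibly serve all demand totals ≥ 184 even under its best assignment. Minimum: 172.

172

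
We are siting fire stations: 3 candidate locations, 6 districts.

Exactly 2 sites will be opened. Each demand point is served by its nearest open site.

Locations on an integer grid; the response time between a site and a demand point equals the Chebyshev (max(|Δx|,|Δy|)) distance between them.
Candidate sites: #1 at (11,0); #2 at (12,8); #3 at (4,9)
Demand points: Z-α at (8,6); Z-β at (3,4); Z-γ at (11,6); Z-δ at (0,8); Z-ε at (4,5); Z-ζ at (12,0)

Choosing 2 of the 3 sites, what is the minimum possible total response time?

Open {#1, #3}.
  Z-α→#3 4, Z-β→#3 5, Z-γ→#1 6, Z-δ→#3 4, Z-ε→#3 4, Z-ζ→#1 1  ⇒ total 24.
Compare {#2, #3}: total 27.
Compare {#1, #2}: total 33.

24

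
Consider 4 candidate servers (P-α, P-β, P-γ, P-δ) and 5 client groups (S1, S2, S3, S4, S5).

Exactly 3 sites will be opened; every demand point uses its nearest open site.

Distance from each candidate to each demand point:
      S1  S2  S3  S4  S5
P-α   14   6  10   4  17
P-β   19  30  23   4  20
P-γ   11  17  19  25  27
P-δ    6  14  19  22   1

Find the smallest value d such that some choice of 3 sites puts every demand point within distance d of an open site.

10

Open {P-α, P-β, P-δ}.
  Farthest demand point is S3 at distance 10 (to P-α); all others are ≤ 10.
With {P-α, P-γ, P-δ} the worst case is 10.
With {P-α, P-β, P-γ} the worst case is 17.
No size-3 selection achieves below 10.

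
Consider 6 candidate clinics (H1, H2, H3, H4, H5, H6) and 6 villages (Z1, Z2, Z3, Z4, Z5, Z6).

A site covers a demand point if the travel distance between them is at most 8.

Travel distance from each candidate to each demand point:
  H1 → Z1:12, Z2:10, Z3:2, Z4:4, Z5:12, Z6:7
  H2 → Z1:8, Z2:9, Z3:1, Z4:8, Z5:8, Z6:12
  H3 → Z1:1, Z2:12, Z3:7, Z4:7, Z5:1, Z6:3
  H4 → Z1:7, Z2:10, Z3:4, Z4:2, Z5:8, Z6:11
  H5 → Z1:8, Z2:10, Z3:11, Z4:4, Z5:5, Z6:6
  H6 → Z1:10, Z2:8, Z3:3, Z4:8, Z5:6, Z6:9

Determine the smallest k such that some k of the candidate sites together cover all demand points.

2

Coverage sets (demand points within 8 of each site):
  H1: {Z3, Z4, Z6}
  H2: {Z1, Z3, Z4, Z5}
  H3: {Z1, Z3, Z4, Z5, Z6}
  H4: {Z1, Z3, Z4, Z5}
  H5: {Z1, Z4, Z5, Z6}
  H6: {Z2, Z3, Z4, Z5}
No single site covers all 6 demand points.
But {H3, H6} covers everything, so the minimum is 2.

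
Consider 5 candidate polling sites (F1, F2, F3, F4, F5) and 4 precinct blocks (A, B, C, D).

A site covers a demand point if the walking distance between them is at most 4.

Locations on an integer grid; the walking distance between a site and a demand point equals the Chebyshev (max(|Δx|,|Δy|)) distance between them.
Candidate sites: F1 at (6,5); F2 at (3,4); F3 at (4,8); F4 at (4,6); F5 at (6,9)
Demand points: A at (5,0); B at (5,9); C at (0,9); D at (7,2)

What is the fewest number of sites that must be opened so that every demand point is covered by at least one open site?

Coverage sets (demand points within 4 of each site):
  F1: {B, D}
  F2: {A, D}
  F3: {B, C}
  F4: {B, C, D}
  F5: {B}
No single site covers all 4 demand points.
But {F2, F3} covers everything, so the minimum is 2.

2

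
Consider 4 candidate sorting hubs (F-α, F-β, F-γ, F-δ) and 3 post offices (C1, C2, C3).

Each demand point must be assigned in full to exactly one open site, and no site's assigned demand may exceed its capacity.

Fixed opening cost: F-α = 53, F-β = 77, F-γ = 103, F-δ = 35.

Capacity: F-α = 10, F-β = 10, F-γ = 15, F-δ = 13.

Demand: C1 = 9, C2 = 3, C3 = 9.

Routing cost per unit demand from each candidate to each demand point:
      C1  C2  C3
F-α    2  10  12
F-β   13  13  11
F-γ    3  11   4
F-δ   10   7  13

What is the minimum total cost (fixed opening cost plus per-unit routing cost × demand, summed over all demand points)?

243

Open {F-α, F-γ}; cheapest assignment that respects the capacities:
  F-α (cap 10, load 9): C1 — cost 9×2 = 18
  F-γ (cap 15, load 12): C2, C3 — cost 3×11 + 9×4 = 69
  Shipping 87, fixed 156 → total 243.
  Any other capacity-feasible assignment to {F-α, F-γ} ships for at least 87.
Compare {F-α, F-δ}: its best feasible assignment gives total 244.
Compare {F-α, F-γ, F-δ}: its best feasible assignment gives total 266.
Every other set of open sites that can feasibly serve all demand totals ≥ 244 even under its best assignment. Minimum: 243.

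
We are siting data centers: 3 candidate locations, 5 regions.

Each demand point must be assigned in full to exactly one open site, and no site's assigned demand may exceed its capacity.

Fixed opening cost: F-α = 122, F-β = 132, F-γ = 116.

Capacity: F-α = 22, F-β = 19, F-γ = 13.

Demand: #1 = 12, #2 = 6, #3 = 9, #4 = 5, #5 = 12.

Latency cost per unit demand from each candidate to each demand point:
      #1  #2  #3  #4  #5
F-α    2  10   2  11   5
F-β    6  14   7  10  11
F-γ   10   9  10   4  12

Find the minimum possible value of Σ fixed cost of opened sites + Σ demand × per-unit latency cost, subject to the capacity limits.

594

Open {F-α, F-β, F-γ}; cheapest assignment that respects the capacities:
  F-α (cap 22, load 21): #3, #5 — cost 9×2 + 12×5 = 78
  F-β (cap 19, load 12): #1 — cost 12×6 = 72
  F-γ (cap 13, load 11): #2, #4 — cost 6×9 + 5×4 = 74
  Shipping 224, fixed 370 → total 594.
  Any other capacity-feasible assignment to {F-α, F-β, F-γ} ships for at least 224.
Total demand is 44 and no other set of sites has combined capacity ≥ 44, so {F-α, F-β, F-γ} is the only feasible choice of open sites. Minimum: 594.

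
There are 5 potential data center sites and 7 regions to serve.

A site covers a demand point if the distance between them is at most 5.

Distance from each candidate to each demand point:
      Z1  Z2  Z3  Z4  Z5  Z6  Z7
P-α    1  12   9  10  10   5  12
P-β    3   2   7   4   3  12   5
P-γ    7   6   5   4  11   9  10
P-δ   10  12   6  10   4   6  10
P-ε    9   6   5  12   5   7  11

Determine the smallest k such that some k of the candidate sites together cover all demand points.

Coverage sets (demand points within 5 of each site):
  P-α: {Z1, Z6}
  P-β: {Z1, Z2, Z4, Z5, Z7}
  P-γ: {Z3, Z4}
  P-δ: {Z5}
  P-ε: {Z3, Z5}
No 2 sites suffice: every size-2 union leaves at least one demand point uncovered.
But {P-α, P-β, P-γ} covers everything, so the minimum is 3.

3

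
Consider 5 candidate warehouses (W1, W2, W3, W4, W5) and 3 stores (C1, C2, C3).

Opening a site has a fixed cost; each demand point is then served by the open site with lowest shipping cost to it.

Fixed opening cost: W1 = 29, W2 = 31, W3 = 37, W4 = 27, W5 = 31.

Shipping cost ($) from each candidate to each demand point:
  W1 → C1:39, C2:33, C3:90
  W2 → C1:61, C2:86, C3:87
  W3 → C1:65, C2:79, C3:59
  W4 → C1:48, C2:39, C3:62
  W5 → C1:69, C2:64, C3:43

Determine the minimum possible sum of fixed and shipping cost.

175

Open {W1, W5}: assign each demand point to its cheapest open site.
  C1→W1 39, C2→W1 33, C3→W5 43
  shipping cost 115, fixed 60 → total 175.
Compare {W4}: shipping cost 149 + fixed 27 = 176.
Compare {W4, W5}: shipping cost 130 + fixed 58 = 188.
Compare {W1, W4}: shipping cost 134 + fixed 56 = 190.
All other subsets cost ≥ 176. Minimum total cost: 175.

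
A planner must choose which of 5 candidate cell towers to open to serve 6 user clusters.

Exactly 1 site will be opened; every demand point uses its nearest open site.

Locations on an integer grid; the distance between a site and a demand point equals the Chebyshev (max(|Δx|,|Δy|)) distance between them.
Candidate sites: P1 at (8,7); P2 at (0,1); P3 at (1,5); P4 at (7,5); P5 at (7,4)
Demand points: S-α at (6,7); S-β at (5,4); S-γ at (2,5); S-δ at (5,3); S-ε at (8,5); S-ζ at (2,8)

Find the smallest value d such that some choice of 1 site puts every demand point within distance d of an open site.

Open {P4}.
  Farthest demand point is S-γ at distance 5 (to P4); all others are ≤ 5.
With {P5} the worst case is 5.
With {P1} the worst case is 6.
No size-1 selection achieves below 5.

5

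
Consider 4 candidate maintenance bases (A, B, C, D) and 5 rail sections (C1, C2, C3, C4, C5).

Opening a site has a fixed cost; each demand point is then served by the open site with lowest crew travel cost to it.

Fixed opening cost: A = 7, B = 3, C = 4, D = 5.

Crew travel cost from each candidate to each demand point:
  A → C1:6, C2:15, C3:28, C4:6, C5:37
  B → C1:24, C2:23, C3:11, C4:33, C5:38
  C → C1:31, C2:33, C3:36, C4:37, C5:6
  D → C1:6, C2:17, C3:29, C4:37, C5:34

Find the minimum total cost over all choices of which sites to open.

Open {A, B, C}: assign each demand point to its cheapest open site.
  C1→A 6, C2→A 15, C3→B 11, C4→A 6, C5→C 6
  crew travel cost 44, fixed 14 → total 58.
Compare {A, B, C, D}: crew travel cost 44 + fixed 19 = 63.
Compare {A, C}: crew travel cost 61 + fixed 11 = 72.
Compare {A, C, D}: crew travel cost 61 + fixed 16 = 77.
All other subsets cost ≥ 63. Minimum total cost: 58.

58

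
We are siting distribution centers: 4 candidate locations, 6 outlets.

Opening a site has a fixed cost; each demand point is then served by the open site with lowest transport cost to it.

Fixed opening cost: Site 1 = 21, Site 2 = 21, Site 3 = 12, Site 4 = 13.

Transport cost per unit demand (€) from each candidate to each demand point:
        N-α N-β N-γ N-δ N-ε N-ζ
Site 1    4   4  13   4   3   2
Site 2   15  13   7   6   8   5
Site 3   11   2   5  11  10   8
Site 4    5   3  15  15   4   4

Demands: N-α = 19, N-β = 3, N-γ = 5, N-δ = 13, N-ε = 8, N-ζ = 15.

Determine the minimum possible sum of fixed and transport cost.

246

Open {Site 1, Site 3}: assign each demand point to its cheapest open site.
  N-α→Site 1 19×4=76, N-β→Site 3 3×2=6, N-γ→Site 3 5×5=25, N-δ→Site 1 13×4=52, N-ε→Site 1 8×3=24, N-ζ→Site 1 15×2=30
  transport cost 213, fixed 33 → total 246.
Compare {Site 1, Site 3, Site 4}: transport cost 213 + fixed 46 = 259.
Compare {Site 1, Site 2, Site 3}: transport cost 213 + fixed 54 = 267.
Compare {Site 1, Site 2}: transport cost 229 + fixed 42 = 271.
All other subsets cost ≥ 259. Minimum total cost: 246.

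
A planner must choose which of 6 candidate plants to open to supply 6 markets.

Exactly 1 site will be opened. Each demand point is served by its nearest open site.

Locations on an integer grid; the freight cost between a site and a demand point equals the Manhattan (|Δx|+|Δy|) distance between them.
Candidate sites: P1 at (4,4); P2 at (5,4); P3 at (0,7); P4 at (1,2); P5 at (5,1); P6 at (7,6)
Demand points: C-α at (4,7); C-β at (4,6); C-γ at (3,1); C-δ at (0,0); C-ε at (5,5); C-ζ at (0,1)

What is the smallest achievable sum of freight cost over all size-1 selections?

Open {P1}.
  C-α→P1 3, C-β→P1 2, C-γ→P1 4, C-δ→P1 8, C-ε→P1 2, C-ζ→P1 7  ⇒ total 26.
Compare {P2}: total 30.
Compare {P4}: total 30.
No size-1 selection does better; minimum is 26.

26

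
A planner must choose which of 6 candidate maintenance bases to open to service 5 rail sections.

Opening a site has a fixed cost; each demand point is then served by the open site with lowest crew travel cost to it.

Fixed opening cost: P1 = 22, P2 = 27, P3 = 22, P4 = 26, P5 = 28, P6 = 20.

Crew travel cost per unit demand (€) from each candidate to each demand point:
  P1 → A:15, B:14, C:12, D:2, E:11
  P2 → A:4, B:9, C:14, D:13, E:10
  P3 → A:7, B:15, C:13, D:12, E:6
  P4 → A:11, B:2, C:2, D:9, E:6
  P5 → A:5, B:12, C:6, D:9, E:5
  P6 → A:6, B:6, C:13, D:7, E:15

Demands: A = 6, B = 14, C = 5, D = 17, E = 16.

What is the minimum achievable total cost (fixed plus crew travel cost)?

Open {P1, P4, P5}: assign each demand point to its cheapest open site.
  A→P5 6×5=30, B→P4 14×2=28, C→P4 5×2=10, D→P1 17×2=34, E→P5 16×5=80
  crew travel cost 182, fixed 76 → total 258.
Compare {P1, P2, P4}: crew travel cost 192 + fixed 75 = 267.
Compare {P1, P4, P6}: crew travel cost 204 + fixed 68 = 272.
Compare {P1, P4, P5, P6}: crew travel cost 182 + fixed 96 = 278.
All other subsets cost ≥ 267. Minimum total cost: 258.

258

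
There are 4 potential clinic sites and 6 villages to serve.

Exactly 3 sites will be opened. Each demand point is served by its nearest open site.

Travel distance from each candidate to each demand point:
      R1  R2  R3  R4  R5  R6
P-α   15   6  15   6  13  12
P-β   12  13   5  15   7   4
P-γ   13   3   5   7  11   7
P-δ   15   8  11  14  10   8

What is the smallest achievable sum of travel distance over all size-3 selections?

37

Open {P-α, P-β, P-γ}.
  R1→P-β 12, R2→P-γ 3, R3→P-β 5, R4→P-α 6, R5→P-β 7, R6→P-β 4  ⇒ total 37.
Compare {P-β, P-γ, P-δ}: total 38.
Compare {P-α, P-β, P-δ}: total 40.
No size-3 selection does better; minimum is 37.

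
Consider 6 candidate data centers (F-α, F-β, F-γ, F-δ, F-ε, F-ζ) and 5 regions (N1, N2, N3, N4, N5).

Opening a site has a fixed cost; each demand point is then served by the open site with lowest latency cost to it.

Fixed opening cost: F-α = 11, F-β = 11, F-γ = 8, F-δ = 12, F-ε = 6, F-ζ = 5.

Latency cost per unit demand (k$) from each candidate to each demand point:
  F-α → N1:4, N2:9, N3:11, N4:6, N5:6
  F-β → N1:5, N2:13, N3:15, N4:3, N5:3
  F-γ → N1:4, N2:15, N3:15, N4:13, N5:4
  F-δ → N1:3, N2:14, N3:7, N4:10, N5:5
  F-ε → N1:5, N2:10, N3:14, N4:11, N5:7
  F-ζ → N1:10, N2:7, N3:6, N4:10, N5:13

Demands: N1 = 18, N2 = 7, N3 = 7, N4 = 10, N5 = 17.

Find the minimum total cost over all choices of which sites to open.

254

Open {F-β, F-δ, F-ζ}: assign each demand point to its cheapest open site.
  N1→F-δ 18×3=54, N2→F-ζ 7×7=49, N3→F-ζ 7×6=42, N4→F-β 10×3=30, N5→F-β 17×3=51
  latency cost 226, fixed 28 → total 254.
Compare {F-β, F-δ, F-ε, F-ζ}: latency cost 226 + fixed 34 = 260.
Compare {F-β, F-γ, F-δ, F-ζ}: latency cost 226 + fixed 36 = 262.
Compare {F-α, F-β, F-δ, F-ζ}: latency cost 226 + fixed 39 = 265.
All other subsets cost ≥ 260. Minimum total cost: 254.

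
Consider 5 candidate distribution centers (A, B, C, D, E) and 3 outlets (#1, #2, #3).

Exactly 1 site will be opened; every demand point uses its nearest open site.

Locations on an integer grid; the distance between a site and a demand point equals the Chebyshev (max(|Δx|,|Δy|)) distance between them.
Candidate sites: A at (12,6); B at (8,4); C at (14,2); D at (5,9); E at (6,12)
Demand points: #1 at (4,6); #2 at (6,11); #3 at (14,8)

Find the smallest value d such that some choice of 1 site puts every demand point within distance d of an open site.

Open {B}.
  Farthest demand point is #2 at distance 7 (to B); all others are ≤ 7.
With {A} the worst case is 8.
With {E} the worst case is 8.
No size-1 selection achieves below 7.

7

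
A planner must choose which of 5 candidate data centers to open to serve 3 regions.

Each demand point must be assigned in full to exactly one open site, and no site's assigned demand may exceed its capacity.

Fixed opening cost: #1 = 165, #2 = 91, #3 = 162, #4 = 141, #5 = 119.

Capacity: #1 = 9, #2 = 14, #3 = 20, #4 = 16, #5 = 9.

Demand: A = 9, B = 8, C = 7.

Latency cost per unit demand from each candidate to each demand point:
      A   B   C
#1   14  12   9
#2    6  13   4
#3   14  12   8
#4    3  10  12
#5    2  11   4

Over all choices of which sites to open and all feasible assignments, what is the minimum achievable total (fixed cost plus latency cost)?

Open {#4, #5}; cheapest assignment that respects the capacities:
  #4 (cap 16, load 15): B, C — cost 8×10 + 7×12 = 164
  #5 (cap 9, load 9): A — cost 9×2 = 18
  Shipping 182, fixed 260 → total 442.
  Any other capacity-feasible assignment to {#4, #5} ships for at least 182.
Compare {#2, #4}: its best feasible assignment gives total 447.
Compare {#3, #5}: its best feasible assignment gives total 451.
Every other set of open sites that can feasibly serve all demand totals ≥ 447 even under its best assignment. Minimum: 442.

442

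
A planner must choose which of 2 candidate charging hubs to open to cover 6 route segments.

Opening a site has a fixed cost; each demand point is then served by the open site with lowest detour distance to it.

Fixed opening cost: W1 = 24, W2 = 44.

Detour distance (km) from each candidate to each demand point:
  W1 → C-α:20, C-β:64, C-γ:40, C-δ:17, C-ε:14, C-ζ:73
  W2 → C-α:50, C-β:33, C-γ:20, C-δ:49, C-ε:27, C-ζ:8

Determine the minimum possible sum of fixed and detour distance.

Open {W1, W2}: assign each demand point to its cheapest open site.
  C-α→W1 20, C-β→W2 33, C-γ→W2 20, C-δ→W1 17, C-ε→W1 14, C-ζ→W2 8
  detour distance 112, fixed 68 → total 180.
Compare {W2}: detour distance 187 + fixed 44 = 231.
Compare {W1}: detour distance 228 + fixed 24 = 252.

180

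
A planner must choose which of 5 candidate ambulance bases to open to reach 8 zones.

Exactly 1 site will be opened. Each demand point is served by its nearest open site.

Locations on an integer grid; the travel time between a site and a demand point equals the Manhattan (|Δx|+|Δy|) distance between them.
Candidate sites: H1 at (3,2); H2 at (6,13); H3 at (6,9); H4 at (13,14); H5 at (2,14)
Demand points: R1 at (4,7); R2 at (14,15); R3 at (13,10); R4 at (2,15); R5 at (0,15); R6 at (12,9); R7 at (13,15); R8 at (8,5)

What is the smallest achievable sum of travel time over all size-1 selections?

69

Open {H4}.
  R1→H4 16, R2→H4 2, R3→H4 4, R4→H4 12, R5→H4 14, R6→H4 6, R7→H4 1, R8→H4 14  ⇒ total 69.
Compare {H2}: total 71.
Compare {H3}: total 73.
No size-1 selection does better; minimum is 69.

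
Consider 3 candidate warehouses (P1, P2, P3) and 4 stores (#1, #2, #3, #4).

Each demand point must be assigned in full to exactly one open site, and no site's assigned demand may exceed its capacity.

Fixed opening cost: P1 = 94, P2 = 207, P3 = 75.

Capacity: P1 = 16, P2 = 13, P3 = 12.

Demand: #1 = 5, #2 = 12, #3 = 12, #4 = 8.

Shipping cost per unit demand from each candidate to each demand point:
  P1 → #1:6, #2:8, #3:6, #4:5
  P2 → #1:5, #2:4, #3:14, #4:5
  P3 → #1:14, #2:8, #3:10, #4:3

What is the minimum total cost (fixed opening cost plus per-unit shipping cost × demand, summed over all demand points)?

Open {P1, P2, P3}; cheapest assignment that respects the capacities:
  P1 (cap 16, load 12): #3 — cost 12×6 = 72
  P2 (cap 13, load 13): #1, #4 — cost 5×5 + 8×5 = 65
  P3 (cap 12, load 12): #2 — cost 12×8 = 96
  Shipping 233, fixed 376 → total 609.
  Any other capacity-feasible assignment to {P1, P2, P3} ships for at least 233.
Total demand is 37 and no other set of sites has combined capacity ≥ 37, so {P1, P2, P3} is the only feasible choice of open sites. Minimum: 609.

609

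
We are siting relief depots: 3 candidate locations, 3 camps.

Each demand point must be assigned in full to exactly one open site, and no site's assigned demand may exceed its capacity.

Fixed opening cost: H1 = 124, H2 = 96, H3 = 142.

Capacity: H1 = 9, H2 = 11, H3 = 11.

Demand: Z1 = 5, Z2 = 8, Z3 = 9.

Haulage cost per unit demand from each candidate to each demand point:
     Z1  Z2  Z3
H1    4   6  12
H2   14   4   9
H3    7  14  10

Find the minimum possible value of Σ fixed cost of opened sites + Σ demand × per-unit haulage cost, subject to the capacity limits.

Open {H1, H2, H3}; cheapest assignment that respects the capacities:
  H1 (cap 9, load 5): Z1 — cost 5×4 = 20
  H2 (cap 11, load 8): Z2 — cost 8×4 = 32
  H3 (cap 11, load 9): Z3 — cost 9×10 = 90
  Shipping 142, fixed 362 → total 504.
  Any other capacity-feasible assignment to {H1, H2, H3} ships for at least 142.
Total demand is 22; every other set of sites either has combined capacity below 22 or cannot fit the demands without splitting one across sites, so {H1, H2, H3} is the only feasible choice of open sites. Minimum: 504.

504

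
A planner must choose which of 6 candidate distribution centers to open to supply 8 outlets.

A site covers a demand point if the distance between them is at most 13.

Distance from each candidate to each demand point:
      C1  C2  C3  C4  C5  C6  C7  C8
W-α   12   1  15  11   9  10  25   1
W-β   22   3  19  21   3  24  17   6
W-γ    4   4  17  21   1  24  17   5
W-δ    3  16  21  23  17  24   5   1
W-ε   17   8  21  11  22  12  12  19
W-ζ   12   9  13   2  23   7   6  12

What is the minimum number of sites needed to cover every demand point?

2

Coverage sets (demand points within 13 of each site):
  W-α: {C1, C2, C4, C5, C6, C8}
  W-β: {C2, C5, C8}
  W-γ: {C1, C2, C5, C8}
  W-δ: {C1, C7, C8}
  W-ε: {C2, C4, C6, C7}
  W-ζ: {C1, C2, C3, C4, C6, C7, C8}
No single site covers all 8 demand points.
But {W-α, W-ζ} covers everything, so the minimum is 2.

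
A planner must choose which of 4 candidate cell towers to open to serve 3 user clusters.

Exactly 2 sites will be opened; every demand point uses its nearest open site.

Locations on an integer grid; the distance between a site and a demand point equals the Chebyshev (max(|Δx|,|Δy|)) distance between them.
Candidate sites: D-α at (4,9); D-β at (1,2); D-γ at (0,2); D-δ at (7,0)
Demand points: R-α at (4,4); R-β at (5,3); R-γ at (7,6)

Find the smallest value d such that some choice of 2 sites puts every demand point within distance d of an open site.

4

Open {D-α, D-β}.
  Farthest demand point is R-β at distance 4 (to D-β); all others are ≤ 4.
With {D-α, D-δ} the worst case is 4.
With {D-α, D-γ} the worst case is 5.
No size-2 selection achieves below 4.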